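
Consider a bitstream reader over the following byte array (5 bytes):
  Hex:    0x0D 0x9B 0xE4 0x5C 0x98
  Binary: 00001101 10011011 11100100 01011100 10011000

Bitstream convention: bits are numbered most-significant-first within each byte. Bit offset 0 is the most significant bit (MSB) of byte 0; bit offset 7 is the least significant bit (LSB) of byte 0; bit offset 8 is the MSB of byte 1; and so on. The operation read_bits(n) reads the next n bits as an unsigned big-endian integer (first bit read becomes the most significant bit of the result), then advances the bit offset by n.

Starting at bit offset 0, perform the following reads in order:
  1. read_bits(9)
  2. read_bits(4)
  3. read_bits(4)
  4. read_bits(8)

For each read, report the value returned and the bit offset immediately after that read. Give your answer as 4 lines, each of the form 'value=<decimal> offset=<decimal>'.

Read 1: bits[0:9] width=9 -> value=27 (bin 000011011); offset now 9 = byte 1 bit 1; 31 bits remain
Read 2: bits[9:13] width=4 -> value=3 (bin 0011); offset now 13 = byte 1 bit 5; 27 bits remain
Read 3: bits[13:17] width=4 -> value=7 (bin 0111); offset now 17 = byte 2 bit 1; 23 bits remain
Read 4: bits[17:25] width=8 -> value=200 (bin 11001000); offset now 25 = byte 3 bit 1; 15 bits remain

Answer: value=27 offset=9
value=3 offset=13
value=7 offset=17
value=200 offset=25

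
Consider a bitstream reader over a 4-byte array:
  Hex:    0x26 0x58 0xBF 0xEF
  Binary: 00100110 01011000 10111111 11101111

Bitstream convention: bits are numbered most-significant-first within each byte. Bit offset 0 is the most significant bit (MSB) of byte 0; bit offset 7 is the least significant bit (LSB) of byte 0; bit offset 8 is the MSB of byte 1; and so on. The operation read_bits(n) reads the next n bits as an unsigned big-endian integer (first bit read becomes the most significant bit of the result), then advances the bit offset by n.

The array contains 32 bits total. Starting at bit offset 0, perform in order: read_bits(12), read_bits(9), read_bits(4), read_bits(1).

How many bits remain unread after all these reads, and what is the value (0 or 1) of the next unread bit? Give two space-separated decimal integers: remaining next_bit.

Answer: 6 1

Derivation:
Read 1: bits[0:12] width=12 -> value=613 (bin 001001100101); offset now 12 = byte 1 bit 4; 20 bits remain
Read 2: bits[12:21] width=9 -> value=279 (bin 100010111); offset now 21 = byte 2 bit 5; 11 bits remain
Read 3: bits[21:25] width=4 -> value=15 (bin 1111); offset now 25 = byte 3 bit 1; 7 bits remain
Read 4: bits[25:26] width=1 -> value=1 (bin 1); offset now 26 = byte 3 bit 2; 6 bits remain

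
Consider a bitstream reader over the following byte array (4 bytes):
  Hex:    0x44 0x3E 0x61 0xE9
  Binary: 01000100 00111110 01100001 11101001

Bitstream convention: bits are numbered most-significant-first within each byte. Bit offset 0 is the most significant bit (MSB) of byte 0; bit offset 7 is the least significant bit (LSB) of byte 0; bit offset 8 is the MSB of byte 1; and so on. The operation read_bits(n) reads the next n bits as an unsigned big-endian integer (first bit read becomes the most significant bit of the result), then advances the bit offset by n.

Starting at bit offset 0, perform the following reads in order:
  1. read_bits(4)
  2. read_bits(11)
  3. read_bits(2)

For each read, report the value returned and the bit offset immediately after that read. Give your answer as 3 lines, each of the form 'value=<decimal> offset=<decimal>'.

Answer: value=4 offset=4
value=543 offset=15
value=0 offset=17

Derivation:
Read 1: bits[0:4] width=4 -> value=4 (bin 0100); offset now 4 = byte 0 bit 4; 28 bits remain
Read 2: bits[4:15] width=11 -> value=543 (bin 01000011111); offset now 15 = byte 1 bit 7; 17 bits remain
Read 3: bits[15:17] width=2 -> value=0 (bin 00); offset now 17 = byte 2 bit 1; 15 bits remain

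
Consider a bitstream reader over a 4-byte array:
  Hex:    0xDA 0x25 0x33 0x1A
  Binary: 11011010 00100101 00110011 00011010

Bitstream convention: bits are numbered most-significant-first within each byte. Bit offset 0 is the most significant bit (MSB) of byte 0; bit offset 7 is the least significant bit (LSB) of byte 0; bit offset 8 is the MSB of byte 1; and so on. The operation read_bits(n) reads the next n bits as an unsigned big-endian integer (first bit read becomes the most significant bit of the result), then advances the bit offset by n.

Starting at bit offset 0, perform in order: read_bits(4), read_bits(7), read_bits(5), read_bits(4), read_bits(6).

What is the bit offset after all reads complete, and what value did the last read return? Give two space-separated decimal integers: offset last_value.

Answer: 26 12

Derivation:
Read 1: bits[0:4] width=4 -> value=13 (bin 1101); offset now 4 = byte 0 bit 4; 28 bits remain
Read 2: bits[4:11] width=7 -> value=81 (bin 1010001); offset now 11 = byte 1 bit 3; 21 bits remain
Read 3: bits[11:16] width=5 -> value=5 (bin 00101); offset now 16 = byte 2 bit 0; 16 bits remain
Read 4: bits[16:20] width=4 -> value=3 (bin 0011); offset now 20 = byte 2 bit 4; 12 bits remain
Read 5: bits[20:26] width=6 -> value=12 (bin 001100); offset now 26 = byte 3 bit 2; 6 bits remain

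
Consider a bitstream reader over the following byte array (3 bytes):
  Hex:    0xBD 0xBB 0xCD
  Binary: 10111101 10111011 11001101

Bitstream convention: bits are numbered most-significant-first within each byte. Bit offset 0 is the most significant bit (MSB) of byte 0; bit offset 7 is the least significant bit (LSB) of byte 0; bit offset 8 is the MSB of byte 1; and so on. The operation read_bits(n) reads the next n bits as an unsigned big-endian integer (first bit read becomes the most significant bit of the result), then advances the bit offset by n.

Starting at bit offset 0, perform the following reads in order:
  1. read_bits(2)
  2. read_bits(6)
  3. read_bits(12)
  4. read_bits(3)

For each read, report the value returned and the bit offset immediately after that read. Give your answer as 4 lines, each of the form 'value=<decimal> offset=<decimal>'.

Read 1: bits[0:2] width=2 -> value=2 (bin 10); offset now 2 = byte 0 bit 2; 22 bits remain
Read 2: bits[2:8] width=6 -> value=61 (bin 111101); offset now 8 = byte 1 bit 0; 16 bits remain
Read 3: bits[8:20] width=12 -> value=3004 (bin 101110111100); offset now 20 = byte 2 bit 4; 4 bits remain
Read 4: bits[20:23] width=3 -> value=6 (bin 110); offset now 23 = byte 2 bit 7; 1 bits remain

Answer: value=2 offset=2
value=61 offset=8
value=3004 offset=20
value=6 offset=23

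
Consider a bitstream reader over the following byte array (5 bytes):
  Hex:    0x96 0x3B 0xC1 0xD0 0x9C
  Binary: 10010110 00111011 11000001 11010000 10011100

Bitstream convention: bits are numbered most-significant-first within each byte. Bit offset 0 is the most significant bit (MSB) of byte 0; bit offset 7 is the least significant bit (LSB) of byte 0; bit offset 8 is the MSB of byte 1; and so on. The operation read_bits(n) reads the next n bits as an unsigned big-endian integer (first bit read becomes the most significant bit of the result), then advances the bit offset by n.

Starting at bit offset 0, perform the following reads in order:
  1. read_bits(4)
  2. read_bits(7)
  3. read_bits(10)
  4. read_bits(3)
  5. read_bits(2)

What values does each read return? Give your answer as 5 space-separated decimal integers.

Read 1: bits[0:4] width=4 -> value=9 (bin 1001); offset now 4 = byte 0 bit 4; 36 bits remain
Read 2: bits[4:11] width=7 -> value=49 (bin 0110001); offset now 11 = byte 1 bit 3; 29 bits remain
Read 3: bits[11:21] width=10 -> value=888 (bin 1101111000); offset now 21 = byte 2 bit 5; 19 bits remain
Read 4: bits[21:24] width=3 -> value=1 (bin 001); offset now 24 = byte 3 bit 0; 16 bits remain
Read 5: bits[24:26] width=2 -> value=3 (bin 11); offset now 26 = byte 3 bit 2; 14 bits remain

Answer: 9 49 888 1 3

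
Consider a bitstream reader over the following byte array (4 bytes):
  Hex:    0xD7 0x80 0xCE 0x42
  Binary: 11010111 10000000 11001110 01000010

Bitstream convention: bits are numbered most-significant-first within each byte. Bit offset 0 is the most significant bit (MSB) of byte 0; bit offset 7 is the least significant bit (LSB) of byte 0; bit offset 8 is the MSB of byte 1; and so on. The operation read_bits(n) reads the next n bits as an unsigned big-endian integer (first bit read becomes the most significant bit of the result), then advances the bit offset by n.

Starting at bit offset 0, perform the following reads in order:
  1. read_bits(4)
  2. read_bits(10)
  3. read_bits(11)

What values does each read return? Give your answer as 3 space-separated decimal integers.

Read 1: bits[0:4] width=4 -> value=13 (bin 1101); offset now 4 = byte 0 bit 4; 28 bits remain
Read 2: bits[4:14] width=10 -> value=480 (bin 0111100000); offset now 14 = byte 1 bit 6; 18 bits remain
Read 3: bits[14:25] width=11 -> value=412 (bin 00110011100); offset now 25 = byte 3 bit 1; 7 bits remain

Answer: 13 480 412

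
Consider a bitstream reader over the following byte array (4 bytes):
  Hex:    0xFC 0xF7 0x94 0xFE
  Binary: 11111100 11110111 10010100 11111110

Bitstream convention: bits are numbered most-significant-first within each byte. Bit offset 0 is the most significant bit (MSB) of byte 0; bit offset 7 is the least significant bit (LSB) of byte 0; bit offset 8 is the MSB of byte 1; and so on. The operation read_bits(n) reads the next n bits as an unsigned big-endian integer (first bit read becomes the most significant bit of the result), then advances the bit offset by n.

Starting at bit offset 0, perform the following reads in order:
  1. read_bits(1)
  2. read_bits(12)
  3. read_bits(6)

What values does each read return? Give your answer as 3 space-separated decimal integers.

Answer: 1 3998 60

Derivation:
Read 1: bits[0:1] width=1 -> value=1 (bin 1); offset now 1 = byte 0 bit 1; 31 bits remain
Read 2: bits[1:13] width=12 -> value=3998 (bin 111110011110); offset now 13 = byte 1 bit 5; 19 bits remain
Read 3: bits[13:19] width=6 -> value=60 (bin 111100); offset now 19 = byte 2 bit 3; 13 bits remain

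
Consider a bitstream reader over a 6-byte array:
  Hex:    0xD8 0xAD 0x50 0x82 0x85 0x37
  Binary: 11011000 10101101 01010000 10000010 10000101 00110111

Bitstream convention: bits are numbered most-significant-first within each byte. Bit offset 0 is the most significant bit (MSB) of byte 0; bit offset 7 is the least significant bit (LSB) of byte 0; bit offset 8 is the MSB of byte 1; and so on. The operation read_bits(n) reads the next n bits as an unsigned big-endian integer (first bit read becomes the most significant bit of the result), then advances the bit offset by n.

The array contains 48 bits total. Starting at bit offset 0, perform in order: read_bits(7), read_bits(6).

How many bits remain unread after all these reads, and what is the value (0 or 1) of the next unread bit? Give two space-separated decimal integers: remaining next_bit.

Read 1: bits[0:7] width=7 -> value=108 (bin 1101100); offset now 7 = byte 0 bit 7; 41 bits remain
Read 2: bits[7:13] width=6 -> value=21 (bin 010101); offset now 13 = byte 1 bit 5; 35 bits remain

Answer: 35 1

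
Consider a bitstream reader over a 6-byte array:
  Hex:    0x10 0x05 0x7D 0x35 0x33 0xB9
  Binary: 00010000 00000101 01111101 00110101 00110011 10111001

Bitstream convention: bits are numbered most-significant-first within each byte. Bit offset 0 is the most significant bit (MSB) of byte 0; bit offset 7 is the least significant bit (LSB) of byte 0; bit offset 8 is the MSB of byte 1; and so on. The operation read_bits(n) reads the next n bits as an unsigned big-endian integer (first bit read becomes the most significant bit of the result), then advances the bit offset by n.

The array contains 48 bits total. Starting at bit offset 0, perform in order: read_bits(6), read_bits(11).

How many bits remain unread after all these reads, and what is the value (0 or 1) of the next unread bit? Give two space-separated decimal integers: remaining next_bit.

Answer: 31 1

Derivation:
Read 1: bits[0:6] width=6 -> value=4 (bin 000100); offset now 6 = byte 0 bit 6; 42 bits remain
Read 2: bits[6:17] width=11 -> value=10 (bin 00000001010); offset now 17 = byte 2 bit 1; 31 bits remain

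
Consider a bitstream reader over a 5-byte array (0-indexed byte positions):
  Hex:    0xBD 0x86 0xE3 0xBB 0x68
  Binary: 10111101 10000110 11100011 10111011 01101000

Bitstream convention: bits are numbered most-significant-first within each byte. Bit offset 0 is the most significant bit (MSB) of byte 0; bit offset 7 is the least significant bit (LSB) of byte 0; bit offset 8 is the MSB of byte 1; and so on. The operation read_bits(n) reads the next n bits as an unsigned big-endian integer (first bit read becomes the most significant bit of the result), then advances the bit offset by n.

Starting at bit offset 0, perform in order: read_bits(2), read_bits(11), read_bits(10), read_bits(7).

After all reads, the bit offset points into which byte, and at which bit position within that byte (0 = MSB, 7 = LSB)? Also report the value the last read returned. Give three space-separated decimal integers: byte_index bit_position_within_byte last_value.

Answer: 3 6 110

Derivation:
Read 1: bits[0:2] width=2 -> value=2 (bin 10); offset now 2 = byte 0 bit 2; 38 bits remain
Read 2: bits[2:13] width=11 -> value=1968 (bin 11110110000); offset now 13 = byte 1 bit 5; 27 bits remain
Read 3: bits[13:23] width=10 -> value=881 (bin 1101110001); offset now 23 = byte 2 bit 7; 17 bits remain
Read 4: bits[23:30] width=7 -> value=110 (bin 1101110); offset now 30 = byte 3 bit 6; 10 bits remain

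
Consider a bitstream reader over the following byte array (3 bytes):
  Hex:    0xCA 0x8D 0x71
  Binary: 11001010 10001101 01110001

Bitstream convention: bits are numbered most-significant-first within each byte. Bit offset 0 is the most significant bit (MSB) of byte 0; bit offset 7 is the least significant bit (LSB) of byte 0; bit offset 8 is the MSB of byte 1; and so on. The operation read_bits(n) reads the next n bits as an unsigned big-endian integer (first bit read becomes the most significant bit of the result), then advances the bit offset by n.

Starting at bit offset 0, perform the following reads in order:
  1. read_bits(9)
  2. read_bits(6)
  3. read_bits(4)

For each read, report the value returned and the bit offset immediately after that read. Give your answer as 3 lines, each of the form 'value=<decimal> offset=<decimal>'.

Read 1: bits[0:9] width=9 -> value=405 (bin 110010101); offset now 9 = byte 1 bit 1; 15 bits remain
Read 2: bits[9:15] width=6 -> value=6 (bin 000110); offset now 15 = byte 1 bit 7; 9 bits remain
Read 3: bits[15:19] width=4 -> value=11 (bin 1011); offset now 19 = byte 2 bit 3; 5 bits remain

Answer: value=405 offset=9
value=6 offset=15
value=11 offset=19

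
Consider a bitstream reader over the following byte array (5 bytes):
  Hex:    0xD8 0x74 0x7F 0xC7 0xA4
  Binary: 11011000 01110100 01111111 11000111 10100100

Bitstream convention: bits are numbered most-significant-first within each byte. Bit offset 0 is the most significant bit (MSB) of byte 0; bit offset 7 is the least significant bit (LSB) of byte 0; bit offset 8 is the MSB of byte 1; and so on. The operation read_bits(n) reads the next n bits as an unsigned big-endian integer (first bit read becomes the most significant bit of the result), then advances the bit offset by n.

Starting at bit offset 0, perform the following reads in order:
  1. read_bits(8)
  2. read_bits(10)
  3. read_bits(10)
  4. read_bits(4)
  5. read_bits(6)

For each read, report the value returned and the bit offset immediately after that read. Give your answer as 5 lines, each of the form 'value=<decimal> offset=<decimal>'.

Answer: value=216 offset=8
value=465 offset=18
value=1020 offset=28
value=7 offset=32
value=41 offset=38

Derivation:
Read 1: bits[0:8] width=8 -> value=216 (bin 11011000); offset now 8 = byte 1 bit 0; 32 bits remain
Read 2: bits[8:18] width=10 -> value=465 (bin 0111010001); offset now 18 = byte 2 bit 2; 22 bits remain
Read 3: bits[18:28] width=10 -> value=1020 (bin 1111111100); offset now 28 = byte 3 bit 4; 12 bits remain
Read 4: bits[28:32] width=4 -> value=7 (bin 0111); offset now 32 = byte 4 bit 0; 8 bits remain
Read 5: bits[32:38] width=6 -> value=41 (bin 101001); offset now 38 = byte 4 bit 6; 2 bits remain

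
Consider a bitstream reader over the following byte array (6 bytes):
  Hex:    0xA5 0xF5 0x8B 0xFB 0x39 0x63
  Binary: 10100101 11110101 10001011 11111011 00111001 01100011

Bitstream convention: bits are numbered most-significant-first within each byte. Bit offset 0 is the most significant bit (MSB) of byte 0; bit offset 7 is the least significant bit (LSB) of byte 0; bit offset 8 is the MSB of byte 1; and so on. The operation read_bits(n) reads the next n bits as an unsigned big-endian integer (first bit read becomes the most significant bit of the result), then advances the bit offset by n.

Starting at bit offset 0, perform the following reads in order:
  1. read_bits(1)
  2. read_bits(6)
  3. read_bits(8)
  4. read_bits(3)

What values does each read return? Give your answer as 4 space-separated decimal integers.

Answer: 1 18 250 6

Derivation:
Read 1: bits[0:1] width=1 -> value=1 (bin 1); offset now 1 = byte 0 bit 1; 47 bits remain
Read 2: bits[1:7] width=6 -> value=18 (bin 010010); offset now 7 = byte 0 bit 7; 41 bits remain
Read 3: bits[7:15] width=8 -> value=250 (bin 11111010); offset now 15 = byte 1 bit 7; 33 bits remain
Read 4: bits[15:18] width=3 -> value=6 (bin 110); offset now 18 = byte 2 bit 2; 30 bits remain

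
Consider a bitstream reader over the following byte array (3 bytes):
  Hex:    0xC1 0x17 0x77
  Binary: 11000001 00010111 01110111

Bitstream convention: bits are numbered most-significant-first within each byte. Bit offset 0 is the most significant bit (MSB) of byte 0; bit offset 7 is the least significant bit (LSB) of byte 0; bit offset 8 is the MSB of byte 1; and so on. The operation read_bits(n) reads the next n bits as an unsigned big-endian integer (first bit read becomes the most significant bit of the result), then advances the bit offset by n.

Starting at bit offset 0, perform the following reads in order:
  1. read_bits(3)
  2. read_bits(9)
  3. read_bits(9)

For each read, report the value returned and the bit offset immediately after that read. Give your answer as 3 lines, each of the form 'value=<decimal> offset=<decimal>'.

Answer: value=6 offset=3
value=17 offset=12
value=238 offset=21

Derivation:
Read 1: bits[0:3] width=3 -> value=6 (bin 110); offset now 3 = byte 0 bit 3; 21 bits remain
Read 2: bits[3:12] width=9 -> value=17 (bin 000010001); offset now 12 = byte 1 bit 4; 12 bits remain
Read 3: bits[12:21] width=9 -> value=238 (bin 011101110); offset now 21 = byte 2 bit 5; 3 bits remain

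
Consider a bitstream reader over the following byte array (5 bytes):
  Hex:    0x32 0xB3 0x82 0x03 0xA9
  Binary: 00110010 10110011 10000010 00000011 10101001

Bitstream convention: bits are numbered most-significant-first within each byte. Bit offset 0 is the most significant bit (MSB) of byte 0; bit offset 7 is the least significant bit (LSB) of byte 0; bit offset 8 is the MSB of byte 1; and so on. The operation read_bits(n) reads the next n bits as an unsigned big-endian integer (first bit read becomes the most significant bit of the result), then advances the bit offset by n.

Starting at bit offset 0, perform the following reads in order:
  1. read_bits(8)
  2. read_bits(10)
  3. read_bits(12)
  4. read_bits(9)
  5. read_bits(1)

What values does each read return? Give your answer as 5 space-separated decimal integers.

Read 1: bits[0:8] width=8 -> value=50 (bin 00110010); offset now 8 = byte 1 bit 0; 32 bits remain
Read 2: bits[8:18] width=10 -> value=718 (bin 1011001110); offset now 18 = byte 2 bit 2; 22 bits remain
Read 3: bits[18:30] width=12 -> value=128 (bin 000010000000); offset now 30 = byte 3 bit 6; 10 bits remain
Read 4: bits[30:39] width=9 -> value=468 (bin 111010100); offset now 39 = byte 4 bit 7; 1 bits remain
Read 5: bits[39:40] width=1 -> value=1 (bin 1); offset now 40 = byte 5 bit 0; 0 bits remain

Answer: 50 718 128 468 1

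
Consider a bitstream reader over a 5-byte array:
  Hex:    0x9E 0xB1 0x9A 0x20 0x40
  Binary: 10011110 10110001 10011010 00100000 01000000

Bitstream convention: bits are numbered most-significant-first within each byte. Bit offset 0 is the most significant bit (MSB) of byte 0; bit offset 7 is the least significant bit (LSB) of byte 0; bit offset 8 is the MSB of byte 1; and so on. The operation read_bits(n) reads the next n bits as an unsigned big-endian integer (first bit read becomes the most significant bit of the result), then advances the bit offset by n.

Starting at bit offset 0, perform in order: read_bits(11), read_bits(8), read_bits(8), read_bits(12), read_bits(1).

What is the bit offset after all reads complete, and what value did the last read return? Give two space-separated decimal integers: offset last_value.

Answer: 40 0

Derivation:
Read 1: bits[0:11] width=11 -> value=1269 (bin 10011110101); offset now 11 = byte 1 bit 3; 29 bits remain
Read 2: bits[11:19] width=8 -> value=140 (bin 10001100); offset now 19 = byte 2 bit 3; 21 bits remain
Read 3: bits[19:27] width=8 -> value=209 (bin 11010001); offset now 27 = byte 3 bit 3; 13 bits remain
Read 4: bits[27:39] width=12 -> value=32 (bin 000000100000); offset now 39 = byte 4 bit 7; 1 bits remain
Read 5: bits[39:40] width=1 -> value=0 (bin 0); offset now 40 = byte 5 bit 0; 0 bits remain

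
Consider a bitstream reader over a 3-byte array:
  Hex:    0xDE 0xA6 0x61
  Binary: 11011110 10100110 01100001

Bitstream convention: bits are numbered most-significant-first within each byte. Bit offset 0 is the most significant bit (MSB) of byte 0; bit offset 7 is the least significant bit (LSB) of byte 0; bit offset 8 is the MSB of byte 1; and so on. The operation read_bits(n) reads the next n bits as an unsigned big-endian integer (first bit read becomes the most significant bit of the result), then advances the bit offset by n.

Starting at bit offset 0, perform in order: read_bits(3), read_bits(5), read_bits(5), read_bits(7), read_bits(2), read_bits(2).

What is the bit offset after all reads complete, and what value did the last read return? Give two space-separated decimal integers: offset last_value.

Read 1: bits[0:3] width=3 -> value=6 (bin 110); offset now 3 = byte 0 bit 3; 21 bits remain
Read 2: bits[3:8] width=5 -> value=30 (bin 11110); offset now 8 = byte 1 bit 0; 16 bits remain
Read 3: bits[8:13] width=5 -> value=20 (bin 10100); offset now 13 = byte 1 bit 5; 11 bits remain
Read 4: bits[13:20] width=7 -> value=102 (bin 1100110); offset now 20 = byte 2 bit 4; 4 bits remain
Read 5: bits[20:22] width=2 -> value=0 (bin 00); offset now 22 = byte 2 bit 6; 2 bits remain
Read 6: bits[22:24] width=2 -> value=1 (bin 01); offset now 24 = byte 3 bit 0; 0 bits remain

Answer: 24 1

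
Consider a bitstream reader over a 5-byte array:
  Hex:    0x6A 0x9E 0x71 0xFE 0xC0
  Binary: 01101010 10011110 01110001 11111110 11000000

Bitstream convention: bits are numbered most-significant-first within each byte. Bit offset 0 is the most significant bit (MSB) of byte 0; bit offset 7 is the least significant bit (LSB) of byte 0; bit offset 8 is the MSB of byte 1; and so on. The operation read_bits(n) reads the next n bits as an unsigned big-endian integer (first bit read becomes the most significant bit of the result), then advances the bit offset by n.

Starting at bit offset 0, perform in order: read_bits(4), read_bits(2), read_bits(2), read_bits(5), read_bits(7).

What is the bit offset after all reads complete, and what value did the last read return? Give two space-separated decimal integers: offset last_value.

Read 1: bits[0:4] width=4 -> value=6 (bin 0110); offset now 4 = byte 0 bit 4; 36 bits remain
Read 2: bits[4:6] width=2 -> value=2 (bin 10); offset now 6 = byte 0 bit 6; 34 bits remain
Read 3: bits[6:8] width=2 -> value=2 (bin 10); offset now 8 = byte 1 bit 0; 32 bits remain
Read 4: bits[8:13] width=5 -> value=19 (bin 10011); offset now 13 = byte 1 bit 5; 27 bits remain
Read 5: bits[13:20] width=7 -> value=103 (bin 1100111); offset now 20 = byte 2 bit 4; 20 bits remain

Answer: 20 103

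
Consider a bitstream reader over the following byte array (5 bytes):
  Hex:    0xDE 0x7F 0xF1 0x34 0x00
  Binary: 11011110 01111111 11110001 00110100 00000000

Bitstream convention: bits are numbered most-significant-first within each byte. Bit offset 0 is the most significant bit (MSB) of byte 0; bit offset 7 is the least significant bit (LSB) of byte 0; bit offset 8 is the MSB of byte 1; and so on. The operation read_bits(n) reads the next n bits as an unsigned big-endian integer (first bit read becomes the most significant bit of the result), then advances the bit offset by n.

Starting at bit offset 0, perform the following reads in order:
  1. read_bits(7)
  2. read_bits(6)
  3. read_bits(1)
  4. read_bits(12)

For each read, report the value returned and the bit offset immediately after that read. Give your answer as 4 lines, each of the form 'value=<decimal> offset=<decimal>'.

Read 1: bits[0:7] width=7 -> value=111 (bin 1101111); offset now 7 = byte 0 bit 7; 33 bits remain
Read 2: bits[7:13] width=6 -> value=15 (bin 001111); offset now 13 = byte 1 bit 5; 27 bits remain
Read 3: bits[13:14] width=1 -> value=1 (bin 1); offset now 14 = byte 1 bit 6; 26 bits remain
Read 4: bits[14:26] width=12 -> value=4036 (bin 111111000100); offset now 26 = byte 3 bit 2; 14 bits remain

Answer: value=111 offset=7
value=15 offset=13
value=1 offset=14
value=4036 offset=26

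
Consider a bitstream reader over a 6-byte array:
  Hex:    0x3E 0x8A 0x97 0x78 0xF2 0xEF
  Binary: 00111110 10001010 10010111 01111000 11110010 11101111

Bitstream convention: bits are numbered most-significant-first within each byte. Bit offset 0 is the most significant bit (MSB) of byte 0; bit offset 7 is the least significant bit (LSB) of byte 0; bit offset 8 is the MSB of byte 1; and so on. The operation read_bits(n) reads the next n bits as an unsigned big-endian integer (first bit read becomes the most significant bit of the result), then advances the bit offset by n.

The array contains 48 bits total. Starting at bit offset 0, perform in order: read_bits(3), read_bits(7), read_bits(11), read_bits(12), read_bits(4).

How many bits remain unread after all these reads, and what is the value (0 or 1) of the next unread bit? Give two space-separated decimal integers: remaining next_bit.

Answer: 11 0

Derivation:
Read 1: bits[0:3] width=3 -> value=1 (bin 001); offset now 3 = byte 0 bit 3; 45 bits remain
Read 2: bits[3:10] width=7 -> value=122 (bin 1111010); offset now 10 = byte 1 bit 2; 38 bits remain
Read 3: bits[10:21] width=11 -> value=338 (bin 00101010010); offset now 21 = byte 2 bit 5; 27 bits remain
Read 4: bits[21:33] width=12 -> value=3825 (bin 111011110001); offset now 33 = byte 4 bit 1; 15 bits remain
Read 5: bits[33:37] width=4 -> value=14 (bin 1110); offset now 37 = byte 4 bit 5; 11 bits remain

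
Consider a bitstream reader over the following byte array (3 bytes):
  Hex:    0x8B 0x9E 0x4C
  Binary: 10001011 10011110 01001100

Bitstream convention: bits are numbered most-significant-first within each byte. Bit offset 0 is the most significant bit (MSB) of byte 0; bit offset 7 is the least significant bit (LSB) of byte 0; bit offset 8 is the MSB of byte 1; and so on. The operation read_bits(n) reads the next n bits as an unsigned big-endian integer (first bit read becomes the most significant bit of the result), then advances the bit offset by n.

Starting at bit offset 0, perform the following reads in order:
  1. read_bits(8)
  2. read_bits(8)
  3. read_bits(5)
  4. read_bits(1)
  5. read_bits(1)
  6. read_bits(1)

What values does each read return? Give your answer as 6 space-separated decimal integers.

Answer: 139 158 9 1 0 0

Derivation:
Read 1: bits[0:8] width=8 -> value=139 (bin 10001011); offset now 8 = byte 1 bit 0; 16 bits remain
Read 2: bits[8:16] width=8 -> value=158 (bin 10011110); offset now 16 = byte 2 bit 0; 8 bits remain
Read 3: bits[16:21] width=5 -> value=9 (bin 01001); offset now 21 = byte 2 bit 5; 3 bits remain
Read 4: bits[21:22] width=1 -> value=1 (bin 1); offset now 22 = byte 2 bit 6; 2 bits remain
Read 5: bits[22:23] width=1 -> value=0 (bin 0); offset now 23 = byte 2 bit 7; 1 bits remain
Read 6: bits[23:24] width=1 -> value=0 (bin 0); offset now 24 = byte 3 bit 0; 0 bits remain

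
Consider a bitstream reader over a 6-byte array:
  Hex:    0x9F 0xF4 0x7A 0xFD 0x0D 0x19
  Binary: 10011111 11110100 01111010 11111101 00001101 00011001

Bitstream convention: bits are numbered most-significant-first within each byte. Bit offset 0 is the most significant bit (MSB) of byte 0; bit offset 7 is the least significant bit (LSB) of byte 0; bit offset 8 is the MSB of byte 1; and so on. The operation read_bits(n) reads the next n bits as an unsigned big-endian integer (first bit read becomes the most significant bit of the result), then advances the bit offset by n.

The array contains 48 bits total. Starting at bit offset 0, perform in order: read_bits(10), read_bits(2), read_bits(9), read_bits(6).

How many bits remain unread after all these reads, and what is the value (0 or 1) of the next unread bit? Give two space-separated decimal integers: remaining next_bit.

Answer: 21 1

Derivation:
Read 1: bits[0:10] width=10 -> value=639 (bin 1001111111); offset now 10 = byte 1 bit 2; 38 bits remain
Read 2: bits[10:12] width=2 -> value=3 (bin 11); offset now 12 = byte 1 bit 4; 36 bits remain
Read 3: bits[12:21] width=9 -> value=143 (bin 010001111); offset now 21 = byte 2 bit 5; 27 bits remain
Read 4: bits[21:27] width=6 -> value=23 (bin 010111); offset now 27 = byte 3 bit 3; 21 bits remain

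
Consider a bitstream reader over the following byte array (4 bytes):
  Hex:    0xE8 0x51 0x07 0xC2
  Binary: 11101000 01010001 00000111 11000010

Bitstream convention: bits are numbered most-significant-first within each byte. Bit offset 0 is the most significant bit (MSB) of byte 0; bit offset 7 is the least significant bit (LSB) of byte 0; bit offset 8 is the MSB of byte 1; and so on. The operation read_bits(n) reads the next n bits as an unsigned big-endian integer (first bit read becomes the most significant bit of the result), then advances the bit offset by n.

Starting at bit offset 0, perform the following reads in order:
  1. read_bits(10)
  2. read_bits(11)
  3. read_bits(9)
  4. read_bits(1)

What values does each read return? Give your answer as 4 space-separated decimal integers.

Read 1: bits[0:10] width=10 -> value=929 (bin 1110100001); offset now 10 = byte 1 bit 2; 22 bits remain
Read 2: bits[10:21] width=11 -> value=544 (bin 01000100000); offset now 21 = byte 2 bit 5; 11 bits remain
Read 3: bits[21:30] width=9 -> value=496 (bin 111110000); offset now 30 = byte 3 bit 6; 2 bits remain
Read 4: bits[30:31] width=1 -> value=1 (bin 1); offset now 31 = byte 3 bit 7; 1 bits remain

Answer: 929 544 496 1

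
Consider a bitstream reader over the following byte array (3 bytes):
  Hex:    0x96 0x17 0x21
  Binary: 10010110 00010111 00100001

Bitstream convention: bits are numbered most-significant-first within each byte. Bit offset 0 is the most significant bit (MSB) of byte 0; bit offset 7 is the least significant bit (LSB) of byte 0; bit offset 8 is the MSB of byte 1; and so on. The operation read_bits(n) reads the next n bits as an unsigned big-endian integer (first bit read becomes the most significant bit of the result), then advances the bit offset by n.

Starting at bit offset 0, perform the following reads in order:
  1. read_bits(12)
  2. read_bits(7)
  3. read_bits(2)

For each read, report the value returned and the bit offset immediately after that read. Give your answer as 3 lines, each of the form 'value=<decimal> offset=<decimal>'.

Answer: value=2401 offset=12
value=57 offset=19
value=0 offset=21

Derivation:
Read 1: bits[0:12] width=12 -> value=2401 (bin 100101100001); offset now 12 = byte 1 bit 4; 12 bits remain
Read 2: bits[12:19] width=7 -> value=57 (bin 0111001); offset now 19 = byte 2 bit 3; 5 bits remain
Read 3: bits[19:21] width=2 -> value=0 (bin 00); offset now 21 = byte 2 bit 5; 3 bits remain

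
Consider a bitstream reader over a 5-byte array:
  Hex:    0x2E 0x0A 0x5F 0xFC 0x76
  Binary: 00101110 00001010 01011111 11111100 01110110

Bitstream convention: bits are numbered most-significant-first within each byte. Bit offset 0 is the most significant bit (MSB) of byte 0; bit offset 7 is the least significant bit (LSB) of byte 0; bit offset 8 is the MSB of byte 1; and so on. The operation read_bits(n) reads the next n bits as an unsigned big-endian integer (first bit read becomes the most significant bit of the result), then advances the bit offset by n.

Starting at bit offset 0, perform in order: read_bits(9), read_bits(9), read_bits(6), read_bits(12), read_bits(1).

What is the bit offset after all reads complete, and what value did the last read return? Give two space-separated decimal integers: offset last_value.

Answer: 37 0

Derivation:
Read 1: bits[0:9] width=9 -> value=92 (bin 001011100); offset now 9 = byte 1 bit 1; 31 bits remain
Read 2: bits[9:18] width=9 -> value=41 (bin 000101001); offset now 18 = byte 2 bit 2; 22 bits remain
Read 3: bits[18:24] width=6 -> value=31 (bin 011111); offset now 24 = byte 3 bit 0; 16 bits remain
Read 4: bits[24:36] width=12 -> value=4039 (bin 111111000111); offset now 36 = byte 4 bit 4; 4 bits remain
Read 5: bits[36:37] width=1 -> value=0 (bin 0); offset now 37 = byte 4 bit 5; 3 bits remain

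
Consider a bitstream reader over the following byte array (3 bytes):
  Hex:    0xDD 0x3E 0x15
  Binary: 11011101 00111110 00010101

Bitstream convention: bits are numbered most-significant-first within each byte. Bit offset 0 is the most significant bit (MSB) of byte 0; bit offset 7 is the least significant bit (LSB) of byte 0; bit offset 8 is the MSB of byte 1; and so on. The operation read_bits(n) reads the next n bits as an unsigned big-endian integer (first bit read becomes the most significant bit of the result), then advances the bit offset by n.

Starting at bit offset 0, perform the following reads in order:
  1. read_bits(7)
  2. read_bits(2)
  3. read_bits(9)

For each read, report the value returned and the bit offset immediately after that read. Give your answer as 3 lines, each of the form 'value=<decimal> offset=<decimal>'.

Answer: value=110 offset=7
value=2 offset=9
value=248 offset=18

Derivation:
Read 1: bits[0:7] width=7 -> value=110 (bin 1101110); offset now 7 = byte 0 bit 7; 17 bits remain
Read 2: bits[7:9] width=2 -> value=2 (bin 10); offset now 9 = byte 1 bit 1; 15 bits remain
Read 3: bits[9:18] width=9 -> value=248 (bin 011111000); offset now 18 = byte 2 bit 2; 6 bits remain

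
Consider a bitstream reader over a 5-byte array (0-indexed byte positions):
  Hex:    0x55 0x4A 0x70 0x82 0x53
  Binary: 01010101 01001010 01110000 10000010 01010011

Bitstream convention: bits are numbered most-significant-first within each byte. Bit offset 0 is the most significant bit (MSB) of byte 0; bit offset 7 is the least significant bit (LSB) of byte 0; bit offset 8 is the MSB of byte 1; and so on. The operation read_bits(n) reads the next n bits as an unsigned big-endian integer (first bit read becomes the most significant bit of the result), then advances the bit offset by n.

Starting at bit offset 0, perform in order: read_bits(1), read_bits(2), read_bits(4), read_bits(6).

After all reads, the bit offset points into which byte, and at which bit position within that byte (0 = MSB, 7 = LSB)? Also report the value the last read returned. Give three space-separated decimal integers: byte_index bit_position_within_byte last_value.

Answer: 1 5 41

Derivation:
Read 1: bits[0:1] width=1 -> value=0 (bin 0); offset now 1 = byte 0 bit 1; 39 bits remain
Read 2: bits[1:3] width=2 -> value=2 (bin 10); offset now 3 = byte 0 bit 3; 37 bits remain
Read 3: bits[3:7] width=4 -> value=10 (bin 1010); offset now 7 = byte 0 bit 7; 33 bits remain
Read 4: bits[7:13] width=6 -> value=41 (bin 101001); offset now 13 = byte 1 bit 5; 27 bits remain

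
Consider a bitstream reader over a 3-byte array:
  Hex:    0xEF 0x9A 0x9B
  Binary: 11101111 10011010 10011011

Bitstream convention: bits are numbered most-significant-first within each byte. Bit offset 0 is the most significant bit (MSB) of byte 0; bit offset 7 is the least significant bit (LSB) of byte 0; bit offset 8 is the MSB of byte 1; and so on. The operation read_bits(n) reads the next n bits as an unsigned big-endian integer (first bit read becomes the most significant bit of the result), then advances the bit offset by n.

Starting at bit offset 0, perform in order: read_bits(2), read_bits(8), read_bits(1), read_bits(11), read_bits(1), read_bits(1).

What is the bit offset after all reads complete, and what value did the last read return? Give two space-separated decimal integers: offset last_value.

Answer: 24 1

Derivation:
Read 1: bits[0:2] width=2 -> value=3 (bin 11); offset now 2 = byte 0 bit 2; 22 bits remain
Read 2: bits[2:10] width=8 -> value=190 (bin 10111110); offset now 10 = byte 1 bit 2; 14 bits remain
Read 3: bits[10:11] width=1 -> value=0 (bin 0); offset now 11 = byte 1 bit 3; 13 bits remain
Read 4: bits[11:22] width=11 -> value=1702 (bin 11010100110); offset now 22 = byte 2 bit 6; 2 bits remain
Read 5: bits[22:23] width=1 -> value=1 (bin 1); offset now 23 = byte 2 bit 7; 1 bits remain
Read 6: bits[23:24] width=1 -> value=1 (bin 1); offset now 24 = byte 3 bit 0; 0 bits remain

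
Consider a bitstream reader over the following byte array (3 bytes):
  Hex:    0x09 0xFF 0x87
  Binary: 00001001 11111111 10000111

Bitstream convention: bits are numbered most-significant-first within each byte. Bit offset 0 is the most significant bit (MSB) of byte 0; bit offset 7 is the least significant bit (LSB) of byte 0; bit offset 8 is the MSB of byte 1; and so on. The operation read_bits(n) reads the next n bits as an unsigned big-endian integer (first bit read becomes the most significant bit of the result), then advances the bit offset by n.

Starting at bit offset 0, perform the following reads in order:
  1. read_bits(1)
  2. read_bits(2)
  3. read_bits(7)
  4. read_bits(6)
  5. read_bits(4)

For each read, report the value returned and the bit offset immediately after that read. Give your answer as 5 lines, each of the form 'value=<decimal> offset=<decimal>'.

Read 1: bits[0:1] width=1 -> value=0 (bin 0); offset now 1 = byte 0 bit 1; 23 bits remain
Read 2: bits[1:3] width=2 -> value=0 (bin 00); offset now 3 = byte 0 bit 3; 21 bits remain
Read 3: bits[3:10] width=7 -> value=39 (bin 0100111); offset now 10 = byte 1 bit 2; 14 bits remain
Read 4: bits[10:16] width=6 -> value=63 (bin 111111); offset now 16 = byte 2 bit 0; 8 bits remain
Read 5: bits[16:20] width=4 -> value=8 (bin 1000); offset now 20 = byte 2 bit 4; 4 bits remain

Answer: value=0 offset=1
value=0 offset=3
value=39 offset=10
value=63 offset=16
value=8 offset=20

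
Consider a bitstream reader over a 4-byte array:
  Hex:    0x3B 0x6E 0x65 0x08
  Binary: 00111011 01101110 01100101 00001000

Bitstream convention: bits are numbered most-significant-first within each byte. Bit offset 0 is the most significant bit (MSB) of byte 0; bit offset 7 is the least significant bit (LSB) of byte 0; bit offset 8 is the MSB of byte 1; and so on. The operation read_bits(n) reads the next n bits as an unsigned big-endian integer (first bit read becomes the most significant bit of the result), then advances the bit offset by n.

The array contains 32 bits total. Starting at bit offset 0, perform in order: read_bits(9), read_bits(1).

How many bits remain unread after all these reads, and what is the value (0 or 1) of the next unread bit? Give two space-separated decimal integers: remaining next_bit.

Read 1: bits[0:9] width=9 -> value=118 (bin 001110110); offset now 9 = byte 1 bit 1; 23 bits remain
Read 2: bits[9:10] width=1 -> value=1 (bin 1); offset now 10 = byte 1 bit 2; 22 bits remain

Answer: 22 1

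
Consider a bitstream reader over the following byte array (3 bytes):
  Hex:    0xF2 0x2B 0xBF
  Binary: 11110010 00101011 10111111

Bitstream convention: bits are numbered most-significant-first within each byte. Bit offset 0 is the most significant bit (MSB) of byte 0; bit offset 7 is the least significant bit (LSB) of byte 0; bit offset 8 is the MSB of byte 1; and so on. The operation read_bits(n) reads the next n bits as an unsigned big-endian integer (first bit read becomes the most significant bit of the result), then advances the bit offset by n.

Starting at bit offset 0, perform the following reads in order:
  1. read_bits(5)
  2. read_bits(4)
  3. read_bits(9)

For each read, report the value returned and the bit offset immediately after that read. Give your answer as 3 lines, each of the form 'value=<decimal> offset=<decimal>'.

Read 1: bits[0:5] width=5 -> value=30 (bin 11110); offset now 5 = byte 0 bit 5; 19 bits remain
Read 2: bits[5:9] width=4 -> value=4 (bin 0100); offset now 9 = byte 1 bit 1; 15 bits remain
Read 3: bits[9:18] width=9 -> value=174 (bin 010101110); offset now 18 = byte 2 bit 2; 6 bits remain

Answer: value=30 offset=5
value=4 offset=9
value=174 offset=18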